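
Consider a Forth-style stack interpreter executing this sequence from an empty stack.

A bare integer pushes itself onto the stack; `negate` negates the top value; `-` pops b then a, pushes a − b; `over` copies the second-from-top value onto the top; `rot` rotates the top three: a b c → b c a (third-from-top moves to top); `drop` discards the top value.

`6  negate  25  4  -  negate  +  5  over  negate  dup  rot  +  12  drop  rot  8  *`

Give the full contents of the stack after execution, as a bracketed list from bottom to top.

6       [6]
negate  [-6]
25      [-6, 25]
4       [-6, 25, 4]
-       [-6, 21]
negate  [-6, -21]
+       [-27]
5       [-27, 5]
over    [-27, 5, -27]
negate  [-27, 5, 27]
dup     [-27, 5, 27, 27]
rot     [-27, 27, 27, 5]
+       [-27, 27, 32]
12      [-27, 27, 32, 12]
drop    [-27, 27, 32]
rot     [27, 32, -27]
8       [27, 32, -27, 8]
*       [27, 32, -216]

[27, 32, -216]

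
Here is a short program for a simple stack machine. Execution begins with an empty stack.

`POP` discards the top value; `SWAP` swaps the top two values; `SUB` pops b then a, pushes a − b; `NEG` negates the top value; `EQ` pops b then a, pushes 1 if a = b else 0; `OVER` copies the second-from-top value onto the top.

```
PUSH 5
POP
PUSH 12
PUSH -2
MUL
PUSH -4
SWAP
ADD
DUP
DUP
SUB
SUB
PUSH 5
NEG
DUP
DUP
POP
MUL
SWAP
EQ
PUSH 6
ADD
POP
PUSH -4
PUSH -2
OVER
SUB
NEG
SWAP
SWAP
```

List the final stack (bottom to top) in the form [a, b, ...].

PUSH 5  : 5
POP     : (empty)
PUSH 12 : 12
PUSH -2 : 12 -2
MUL     : -24
PUSH -4 : -24 -4
SWAP    : -4 -24
ADD     : -28
DUP     : -28 -28
DUP     : -28 -28 -28
SUB     : -28 0
SUB     : -28
PUSH 5  : -28 5
NEG     : -28 -5
DUP     : -28 -5 -5
DUP     : -28 -5 -5 -5
POP     : -28 -5 -5
MUL     : -28 25
SWAP    : 25 -28
EQ      : 0
PUSH 6  : 0 6
ADD     : 6
POP     : (empty)
PUSH -4 : -4
PUSH -2 : -4 -2
OVER    : -4 -2 -4
SUB     : -4 2
NEG     : -4 -2
SWAP    : -2 -4
SWAP    : -4 -2

[-4, -2]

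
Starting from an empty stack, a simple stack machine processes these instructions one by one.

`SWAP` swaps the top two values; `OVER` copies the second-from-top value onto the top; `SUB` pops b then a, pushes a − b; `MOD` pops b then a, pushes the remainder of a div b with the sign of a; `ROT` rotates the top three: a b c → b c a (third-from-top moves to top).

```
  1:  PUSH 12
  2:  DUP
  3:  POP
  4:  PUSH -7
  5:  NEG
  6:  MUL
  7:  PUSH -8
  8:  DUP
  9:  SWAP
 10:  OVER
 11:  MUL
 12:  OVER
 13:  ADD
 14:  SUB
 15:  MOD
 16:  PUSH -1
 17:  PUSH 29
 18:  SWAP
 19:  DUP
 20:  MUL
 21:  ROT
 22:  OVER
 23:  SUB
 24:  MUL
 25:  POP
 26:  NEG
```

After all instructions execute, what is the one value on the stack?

PUSH 12 : 12
DUP     : 12 12
POP     : 12
PUSH -7 : 12 -7
NEG     : 12 7
MUL     : 84
PUSH -8 : 84 -8
DUP     : 84 -8 -8
SWAP    : 84 -8 -8
OVER    : 84 -8 -8 -8
MUL     : 84 -8 64
OVER    : 84 -8 64 -8
ADD     : 84 -8 56
SUB     : 84 -64
MOD     : 20
PUSH -1 : 20 -1
PUSH 29 : 20 -1 29
SWAP    : 20 29 -1
DUP     : 20 29 -1 -1
MUL     : 20 29 1
ROT     : 29 1 20
OVER    : 29 1 20 1
SUB     : 29 1 19
MUL     : 29 19
POP     : 29
NEG     : -29

-29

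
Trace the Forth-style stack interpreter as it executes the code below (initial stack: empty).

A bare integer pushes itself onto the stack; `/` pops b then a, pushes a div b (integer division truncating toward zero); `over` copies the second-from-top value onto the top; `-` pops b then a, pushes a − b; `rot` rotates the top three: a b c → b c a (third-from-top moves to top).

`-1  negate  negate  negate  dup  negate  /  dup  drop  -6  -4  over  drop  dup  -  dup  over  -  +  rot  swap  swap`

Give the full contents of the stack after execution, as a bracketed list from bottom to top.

-1     → [-1]
negate → [1]
negate → [-1]
negate → [1]
dup    → [1, 1]
negate → [1, -1]
/      → [-1]
dup    → [-1, -1]
drop   → [-1]
-6     → [-1, -6]
-4     → [-1, -6, -4]
over   → [-1, -6, -4, -6]
drop   → [-1, -6, -4]
dup    → [-1, -6, -4, -4]
-      → [-1, -6, 0]
dup    → [-1, -6, 0, 0]
over   → [-1, -6, 0, 0, 0]
-      → [-1, -6, 0, 0]
+      → [-1, -6, 0]
rot    → [-6, 0, -1]
swap   → [-6, -1, 0]
swap   → [-6, 0, -1]

[-6, 0, -1]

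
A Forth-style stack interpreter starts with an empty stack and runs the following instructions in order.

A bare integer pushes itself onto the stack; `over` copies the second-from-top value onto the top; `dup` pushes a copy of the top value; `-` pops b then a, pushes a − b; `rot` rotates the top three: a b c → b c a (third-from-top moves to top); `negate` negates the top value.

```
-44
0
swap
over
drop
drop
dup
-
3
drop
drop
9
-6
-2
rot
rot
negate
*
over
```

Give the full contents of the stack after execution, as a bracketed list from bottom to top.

-44     [-44]
0       [-44, 0]
swap    [0, -44]
over    [0, -44, 0]
drop    [0, -44]
drop    [0]
dup     [0, 0]
-       [0]
3       [0, 3]
drop    [0]
drop    []
9       [9]
-6      [9, -6]
-2      [9, -6, -2]
rot     [-6, -2, 9]
rot     [-2, 9, -6]
negate  [-2, 9, 6]
*       [-2, 54]
over    [-2, 54, -2]

[-2, 54, -2]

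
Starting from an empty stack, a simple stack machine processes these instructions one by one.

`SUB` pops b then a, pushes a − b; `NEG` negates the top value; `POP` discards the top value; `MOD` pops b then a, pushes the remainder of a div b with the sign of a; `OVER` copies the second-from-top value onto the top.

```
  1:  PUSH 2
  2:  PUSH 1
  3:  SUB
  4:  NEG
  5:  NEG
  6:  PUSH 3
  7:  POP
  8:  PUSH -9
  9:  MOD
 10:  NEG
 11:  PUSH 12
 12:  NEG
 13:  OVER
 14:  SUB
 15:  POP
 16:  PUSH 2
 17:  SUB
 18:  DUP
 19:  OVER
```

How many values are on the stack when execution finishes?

PUSH 2  -> 2
PUSH 1  -> 2 1
SUB     -> 1
NEG     -> -1
NEG     -> 1
PUSH 3  -> 1 3
POP     -> 1
PUSH -9 -> 1 -9
MOD     -> 1
NEG     -> -1
PUSH 12 -> -1 12
NEG     -> -1 -12
OVER    -> -1 -12 -1
SUB     -> -1 -11
POP     -> -1
PUSH 2  -> -1 2
SUB     -> -3
DUP     -> -3 -3
OVER    -> -3 -3 -3

3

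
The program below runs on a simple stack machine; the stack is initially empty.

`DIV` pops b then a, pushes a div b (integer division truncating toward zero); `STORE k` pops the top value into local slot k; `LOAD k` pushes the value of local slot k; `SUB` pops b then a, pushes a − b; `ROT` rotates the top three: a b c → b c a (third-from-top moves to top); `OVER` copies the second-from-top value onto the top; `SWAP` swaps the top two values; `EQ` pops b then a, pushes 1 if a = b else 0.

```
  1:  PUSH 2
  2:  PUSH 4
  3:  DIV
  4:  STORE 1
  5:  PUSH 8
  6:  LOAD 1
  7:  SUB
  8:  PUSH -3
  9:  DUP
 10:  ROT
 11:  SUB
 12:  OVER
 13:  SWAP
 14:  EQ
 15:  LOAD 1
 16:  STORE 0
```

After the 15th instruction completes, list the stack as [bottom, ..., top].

PUSH 2   [2]
PUSH 4   [2, 4]
DIV      [0]
STORE 1  []
PUSH 8   [8]
LOAD 1   [8, 0]
SUB      [8]
PUSH -3  [8, -3]
DUP      [8, -3, -3]
ROT      [-3, -3, 8]
SUB      [-3, -11]
OVER     [-3, -11, -3]
SWAP     [-3, -3, -11]
EQ       [-3, 0]
LOAD 1   [-3, 0, 0]

[-3, 0, 0]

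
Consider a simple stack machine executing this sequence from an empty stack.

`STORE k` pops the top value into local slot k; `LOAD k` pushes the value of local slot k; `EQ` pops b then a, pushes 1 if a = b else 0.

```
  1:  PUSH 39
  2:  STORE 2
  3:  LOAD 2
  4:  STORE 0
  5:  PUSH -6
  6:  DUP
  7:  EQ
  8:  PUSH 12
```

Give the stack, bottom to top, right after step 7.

PUSH 39 → 39
STORE 2 → (empty)
LOAD 2  → 39
STORE 0 → (empty)
PUSH -6 → -6
DUP     → -6 -6
EQ      → 1

[1]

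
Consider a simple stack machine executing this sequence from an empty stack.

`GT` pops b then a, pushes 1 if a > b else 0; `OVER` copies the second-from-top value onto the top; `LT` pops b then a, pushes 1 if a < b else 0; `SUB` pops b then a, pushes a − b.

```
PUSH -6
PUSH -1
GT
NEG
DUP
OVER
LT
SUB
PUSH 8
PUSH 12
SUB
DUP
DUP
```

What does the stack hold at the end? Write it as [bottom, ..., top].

PUSH -6 -> -6
PUSH -1 -> -6 -1
GT      -> 0
NEG     -> 0
DUP     -> 0 0
OVER    -> 0 0 0
LT      -> 0 0
SUB     -> 0
PUSH 8  -> 0 8
PUSH 12 -> 0 8 12
SUB     -> 0 -4
DUP     -> 0 -4 -4
DUP     -> 0 -4 -4 -4

[0, -4, -4, -4]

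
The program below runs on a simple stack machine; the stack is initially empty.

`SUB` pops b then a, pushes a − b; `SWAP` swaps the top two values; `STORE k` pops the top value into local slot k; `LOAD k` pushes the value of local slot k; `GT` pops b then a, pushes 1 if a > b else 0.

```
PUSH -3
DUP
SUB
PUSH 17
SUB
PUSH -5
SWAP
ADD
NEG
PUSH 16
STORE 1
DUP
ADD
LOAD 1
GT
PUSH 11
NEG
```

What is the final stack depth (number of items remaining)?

PUSH -3  -3
DUP      -3 -3
SUB      0
PUSH 17  0 17
SUB      -17
PUSH -5  -17 -5
SWAP     -5 -17
ADD      -22
NEG      22
PUSH 16  22 16
STORE 1  22
DUP      22 22
ADD      44
LOAD 1   44 16
GT       1
PUSH 11  1 11
NEG      1 -11

2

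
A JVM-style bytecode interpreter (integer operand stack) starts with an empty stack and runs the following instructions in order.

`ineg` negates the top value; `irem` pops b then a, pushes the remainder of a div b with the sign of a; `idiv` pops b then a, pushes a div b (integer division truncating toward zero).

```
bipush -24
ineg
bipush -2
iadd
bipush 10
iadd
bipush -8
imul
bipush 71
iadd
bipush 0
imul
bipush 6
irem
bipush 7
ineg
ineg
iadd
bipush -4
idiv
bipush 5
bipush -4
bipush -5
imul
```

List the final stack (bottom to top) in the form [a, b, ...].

[-1, 5, 20]

bipush -24 : [-24]
ineg       : [24]
bipush -2  : [24, -2]
iadd       : [22]
bipush 10  : [22, 10]
iadd       : [32]
bipush -8  : [32, -8]
imul       : [-256]
bipush 71  : [-256, 71]
iadd       : [-185]
bipush 0   : [-185, 0]
imul       : [0]
bipush 6   : [0, 6]
irem       : [0]
bipush 7   : [0, 7]
ineg       : [0, -7]
ineg       : [0, 7]
iadd       : [7]
bipush -4  : [7, -4]
idiv       : [-1]
bipush 5   : [-1, 5]
bipush -4  : [-1, 5, -4]
bipush -5  : [-1, 5, -4, -5]
imul       : [-1, 5, 20]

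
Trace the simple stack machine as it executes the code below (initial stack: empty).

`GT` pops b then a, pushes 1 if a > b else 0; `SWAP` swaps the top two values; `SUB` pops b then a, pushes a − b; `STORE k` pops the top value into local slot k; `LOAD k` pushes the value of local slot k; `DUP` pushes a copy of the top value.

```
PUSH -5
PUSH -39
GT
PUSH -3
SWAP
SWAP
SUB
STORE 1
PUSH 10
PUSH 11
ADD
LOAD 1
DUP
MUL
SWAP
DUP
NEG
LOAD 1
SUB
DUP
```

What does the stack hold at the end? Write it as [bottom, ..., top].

[16, 21, -25, -25]

PUSH -5   [-5]
PUSH -39  [-5, -39]
GT        [1]
PUSH -3   [1, -3]
SWAP      [-3, 1]
SWAP      [1, -3]
SUB       [4]
STORE 1   []
PUSH 10   [10]
PUSH 11   [10, 11]
ADD       [21]
LOAD 1    [21, 4]
DUP       [21, 4, 4]
MUL       [21, 16]
SWAP      [16, 21]
DUP       [16, 21, 21]
NEG       [16, 21, -21]
LOAD 1    [16, 21, -21, 4]
SUB       [16, 21, -25]
DUP       [16, 21, -25, -25]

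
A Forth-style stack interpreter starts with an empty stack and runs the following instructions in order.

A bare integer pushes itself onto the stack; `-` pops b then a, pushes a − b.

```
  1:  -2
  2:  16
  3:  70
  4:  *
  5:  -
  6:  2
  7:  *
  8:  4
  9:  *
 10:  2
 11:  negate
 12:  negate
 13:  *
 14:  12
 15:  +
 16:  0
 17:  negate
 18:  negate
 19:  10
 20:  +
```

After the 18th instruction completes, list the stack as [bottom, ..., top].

-2     : -2
16     : -2 16
70     : -2 16 70
*      : -2 1120
-      : -1122
2      : -1122 2
*      : -2244
4      : -2244 4
*      : -8976
2      : -8976 2
negate : -8976 -2
negate : -8976 2
*      : -17952
12     : -17952 12
+      : -17940
0      : -17940 0
negate : -17940 0
negate : -17940 0

[-17940, 0]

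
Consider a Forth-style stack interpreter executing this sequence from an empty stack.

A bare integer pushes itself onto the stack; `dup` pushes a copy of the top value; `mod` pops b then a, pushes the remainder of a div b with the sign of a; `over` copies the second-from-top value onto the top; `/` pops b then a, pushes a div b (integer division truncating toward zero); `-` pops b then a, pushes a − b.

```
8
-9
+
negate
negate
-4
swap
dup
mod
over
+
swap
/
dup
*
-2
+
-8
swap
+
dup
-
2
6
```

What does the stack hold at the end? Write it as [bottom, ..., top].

[0, 2, 6]

8      → 8
-9     → 8 -9
+      → -1
negate → 1
negate → -1
-4     → -1 -4
swap   → -4 -1
dup    → -4 -1 -1
mod    → -4 0
over   → -4 0 -4
+      → -4 -4
swap   → -4 -4
/      → 1
dup    → 1 1
*      → 1
-2     → 1 -2
+      → -1
-8     → -1 -8
swap   → -8 -1
+      → -9
dup    → -9 -9
-      → 0
2      → 0 2
6      → 0 2 6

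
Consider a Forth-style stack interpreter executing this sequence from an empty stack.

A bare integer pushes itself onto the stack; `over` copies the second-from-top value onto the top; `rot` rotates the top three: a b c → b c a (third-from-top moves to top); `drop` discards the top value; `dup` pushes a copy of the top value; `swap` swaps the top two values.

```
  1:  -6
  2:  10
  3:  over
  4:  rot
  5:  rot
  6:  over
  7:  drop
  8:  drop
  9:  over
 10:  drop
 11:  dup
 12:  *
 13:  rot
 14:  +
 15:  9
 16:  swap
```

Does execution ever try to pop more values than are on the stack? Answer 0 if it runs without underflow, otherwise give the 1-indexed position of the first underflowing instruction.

-6    -6
10    -6 10
over  -6 10 -6
rot   10 -6 -6
rot   -6 -6 10
over  -6 -6 10 -6
drop  -6 -6 10
drop  -6 -6
over  -6 -6 -6
drop  -6 -6
dup   -6 -6 -6
*     -6 36
rot  — needs 3 operands, stack has 2 → underflow

13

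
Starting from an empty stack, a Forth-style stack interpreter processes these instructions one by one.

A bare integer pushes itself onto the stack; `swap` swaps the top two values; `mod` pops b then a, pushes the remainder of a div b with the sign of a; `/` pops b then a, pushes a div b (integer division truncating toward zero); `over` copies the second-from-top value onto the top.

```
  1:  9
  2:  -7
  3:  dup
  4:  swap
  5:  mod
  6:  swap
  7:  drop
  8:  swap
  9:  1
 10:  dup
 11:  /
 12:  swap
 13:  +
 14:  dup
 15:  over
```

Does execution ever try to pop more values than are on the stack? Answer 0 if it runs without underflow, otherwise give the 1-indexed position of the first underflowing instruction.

8

9    -> 9
-7   -> 9 -7
dup  -> 9 -7 -7
swap -> 9 -7 -7
mod  -> 9 0
swap -> 0 9
drop -> 0
swap  — needs 2 operands, stack has 1 → underflow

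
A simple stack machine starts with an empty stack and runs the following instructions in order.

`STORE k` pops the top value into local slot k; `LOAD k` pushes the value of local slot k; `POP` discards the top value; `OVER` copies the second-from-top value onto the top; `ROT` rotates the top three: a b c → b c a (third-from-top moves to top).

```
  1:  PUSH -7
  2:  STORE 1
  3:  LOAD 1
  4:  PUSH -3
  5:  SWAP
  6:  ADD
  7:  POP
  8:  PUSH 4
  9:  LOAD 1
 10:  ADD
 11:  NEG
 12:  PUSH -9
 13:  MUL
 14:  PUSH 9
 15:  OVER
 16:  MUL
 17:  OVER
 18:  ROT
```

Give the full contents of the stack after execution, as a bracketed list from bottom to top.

PUSH -7 → -7
STORE 1 → (empty)
LOAD 1  → -7
PUSH -3 → -7 -3
SWAP    → -3 -7
ADD     → -10
POP     → (empty)
PUSH 4  → 4
LOAD 1  → 4 -7
ADD     → -3
NEG     → 3
PUSH -9 → 3 -9
MUL     → -27
PUSH 9  → -27 9
OVER    → -27 9 -27
MUL     → -27 -243
OVER    → -27 -243 -27
ROT     → -243 -27 -27

[-243, -27, -27]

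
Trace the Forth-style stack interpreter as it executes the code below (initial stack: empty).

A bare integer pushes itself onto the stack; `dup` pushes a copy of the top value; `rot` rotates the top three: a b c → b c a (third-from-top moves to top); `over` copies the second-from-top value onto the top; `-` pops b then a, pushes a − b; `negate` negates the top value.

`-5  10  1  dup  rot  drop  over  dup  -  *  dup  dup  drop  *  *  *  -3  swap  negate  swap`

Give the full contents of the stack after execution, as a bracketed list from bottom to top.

[0, -3]

-5     : [-5]
10     : [-5, 10]
1      : [-5, 10, 1]
dup    : [-5, 10, 1, 1]
rot    : [-5, 1, 1, 10]
drop   : [-5, 1, 1]
over   : [-5, 1, 1, 1]
dup    : [-5, 1, 1, 1, 1]
-      : [-5, 1, 1, 0]
*      : [-5, 1, 0]
dup    : [-5, 1, 0, 0]
dup    : [-5, 1, 0, 0, 0]
drop   : [-5, 1, 0, 0]
*      : [-5, 1, 0]
*      : [-5, 0]
*      : [0]
-3     : [0, -3]
swap   : [-3, 0]
negate : [-3, 0]
swap   : [0, -3]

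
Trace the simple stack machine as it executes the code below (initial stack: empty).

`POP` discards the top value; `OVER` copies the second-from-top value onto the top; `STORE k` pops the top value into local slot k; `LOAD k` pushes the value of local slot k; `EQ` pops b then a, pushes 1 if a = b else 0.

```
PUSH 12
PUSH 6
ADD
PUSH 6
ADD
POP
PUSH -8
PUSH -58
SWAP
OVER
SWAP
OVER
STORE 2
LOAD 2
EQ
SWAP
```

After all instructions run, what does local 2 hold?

-58

PUSH 12   [12]
PUSH 6    [12, 6]
ADD       [18]
PUSH 6    [18, 6]
ADD       [24]
POP       []
PUSH -8   [-8]
PUSH -58  [-8, -58]
SWAP      [-58, -8]
OVER      [-58, -8, -58]
SWAP      [-58, -58, -8]
OVER      [-58, -58, -8, -58]
STORE 2   [-58, -58, -8]
LOAD 2    [-58, -58, -8, -58]
EQ        [-58, -58, 0]
SWAP      [-58, 0, -58]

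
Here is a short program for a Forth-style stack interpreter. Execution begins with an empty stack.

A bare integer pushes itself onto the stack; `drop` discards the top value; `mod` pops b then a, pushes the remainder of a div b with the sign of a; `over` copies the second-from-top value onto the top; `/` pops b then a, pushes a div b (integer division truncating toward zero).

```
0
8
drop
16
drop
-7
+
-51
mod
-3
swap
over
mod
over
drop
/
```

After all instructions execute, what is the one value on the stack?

3

0    : [0]
8    : [0, 8]
drop : [0]
16   : [0, 16]
drop : [0]
-7   : [0, -7]
+    : [-7]
-51  : [-7, -51]
mod  : [-7]
-3   : [-7, -3]
swap : [-3, -7]
over : [-3, -7, -3]
mod  : [-3, -1]
over : [-3, -1, -3]
drop : [-3, -1]
/    : [3]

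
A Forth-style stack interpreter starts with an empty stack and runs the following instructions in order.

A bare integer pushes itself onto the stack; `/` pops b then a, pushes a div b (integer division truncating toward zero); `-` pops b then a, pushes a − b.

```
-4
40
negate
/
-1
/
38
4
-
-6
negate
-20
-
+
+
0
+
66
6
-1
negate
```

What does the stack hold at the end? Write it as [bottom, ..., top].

-4     → -4
40     → -4 40
negate → -4 -40
/      → 0
-1     → 0 -1
/      → 0
38     → 0 38
4      → 0 38 4
-      → 0 34
-6     → 0 34 -6
negate → 0 34 6
-20    → 0 34 6 -20
-      → 0 34 26
+      → 0 60
+      → 60
0      → 60 0
+      → 60
66     → 60 66
6      → 60 66 6
-1     → 60 66 6 -1
negate → 60 66 6 1

[60, 66, 6, 1]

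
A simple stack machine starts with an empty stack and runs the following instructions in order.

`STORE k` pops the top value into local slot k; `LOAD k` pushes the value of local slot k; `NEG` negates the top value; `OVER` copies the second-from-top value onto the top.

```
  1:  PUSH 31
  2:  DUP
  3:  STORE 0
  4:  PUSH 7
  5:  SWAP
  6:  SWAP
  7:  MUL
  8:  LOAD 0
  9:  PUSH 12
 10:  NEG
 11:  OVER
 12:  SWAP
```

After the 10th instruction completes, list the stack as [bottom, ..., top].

[217, 31, -12]

PUSH 31 : [31]
DUP     : [31, 31]
STORE 0 : [31]
PUSH 7  : [31, 7]
SWAP    : [7, 31]
SWAP    : [31, 7]
MUL     : [217]
LOAD 0  : [217, 31]
PUSH 12 : [217, 31, 12]
NEG     : [217, 31, -12]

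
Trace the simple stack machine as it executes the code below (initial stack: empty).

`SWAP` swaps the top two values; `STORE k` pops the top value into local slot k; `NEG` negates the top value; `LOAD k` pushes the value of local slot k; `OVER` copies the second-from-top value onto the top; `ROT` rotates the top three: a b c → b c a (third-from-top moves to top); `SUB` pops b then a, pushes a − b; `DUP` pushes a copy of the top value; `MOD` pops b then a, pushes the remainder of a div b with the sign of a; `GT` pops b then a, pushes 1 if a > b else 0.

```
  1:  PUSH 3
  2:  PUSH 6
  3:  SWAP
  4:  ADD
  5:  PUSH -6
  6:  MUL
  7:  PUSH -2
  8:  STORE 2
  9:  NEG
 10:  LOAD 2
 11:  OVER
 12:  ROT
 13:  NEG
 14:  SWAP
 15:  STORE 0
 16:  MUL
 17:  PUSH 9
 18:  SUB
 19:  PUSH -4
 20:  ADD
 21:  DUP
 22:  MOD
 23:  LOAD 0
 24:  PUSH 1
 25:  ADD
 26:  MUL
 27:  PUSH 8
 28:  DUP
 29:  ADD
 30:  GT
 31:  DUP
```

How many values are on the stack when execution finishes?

PUSH 3  -> [3]
PUSH 6  -> [3, 6]
SWAP    -> [6, 3]
ADD     -> [9]
PUSH -6 -> [9, -6]
MUL     -> [-54]
PUSH -2 -> [-54, -2]
STORE 2 -> [-54]
NEG     -> [54]
LOAD 2  -> [54, -2]
OVER    -> [54, -2, 54]
ROT     -> [-2, 54, 54]
NEG     -> [-2, 54, -54]
SWAP    -> [-2, -54, 54]
STORE 0 -> [-2, -54]
MUL     -> [108]
PUSH 9  -> [108, 9]
SUB     -> [99]
PUSH -4 -> [99, -4]
ADD     -> [95]
DUP     -> [95, 95]
MOD     -> [0]
LOAD 0  -> [0, 54]
PUSH 1  -> [0, 54, 1]
ADD     -> [0, 55]
MUL     -> [0]
PUSH 8  -> [0, 8]
DUP     -> [0, 8, 8]
ADD     -> [0, 16]
GT      -> [0]
DUP     -> [0, 0]

2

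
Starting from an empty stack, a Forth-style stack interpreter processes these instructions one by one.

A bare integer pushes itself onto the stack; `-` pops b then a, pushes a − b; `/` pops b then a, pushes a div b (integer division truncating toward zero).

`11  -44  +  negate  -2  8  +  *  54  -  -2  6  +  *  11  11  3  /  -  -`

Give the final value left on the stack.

11      11
-44     11 -44
+       -33
negate  33
-2      33 -2
8       33 -2 8
+       33 6
*       198
54      198 54
-       144
-2      144 -2
6       144 -2 6
+       144 4
*       576
11      576 11
11      576 11 11
3       576 11 11 3
/       576 11 3
-       576 8
-       568

568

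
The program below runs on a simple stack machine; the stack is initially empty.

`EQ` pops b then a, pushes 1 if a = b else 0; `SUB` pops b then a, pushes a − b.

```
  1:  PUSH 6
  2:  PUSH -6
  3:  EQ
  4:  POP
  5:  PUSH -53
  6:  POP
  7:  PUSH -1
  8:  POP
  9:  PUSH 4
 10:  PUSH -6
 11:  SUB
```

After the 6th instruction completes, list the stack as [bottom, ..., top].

[]

PUSH 6   : 6
PUSH -6  : 6 -6
EQ       : 0
POP      : (empty)
PUSH -53 : -53
POP      : (empty)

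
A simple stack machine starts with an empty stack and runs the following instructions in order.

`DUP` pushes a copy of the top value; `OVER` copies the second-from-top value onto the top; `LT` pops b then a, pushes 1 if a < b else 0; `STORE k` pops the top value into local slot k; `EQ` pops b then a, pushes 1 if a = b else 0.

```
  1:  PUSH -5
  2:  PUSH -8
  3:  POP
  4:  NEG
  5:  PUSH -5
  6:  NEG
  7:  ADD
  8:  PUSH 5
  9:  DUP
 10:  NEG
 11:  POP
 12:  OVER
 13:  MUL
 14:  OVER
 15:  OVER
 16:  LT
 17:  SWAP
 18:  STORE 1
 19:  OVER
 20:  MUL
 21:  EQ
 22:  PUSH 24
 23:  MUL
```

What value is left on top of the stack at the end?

PUSH -5  -5
PUSH -8  -5 -8
POP      -5
NEG      5
PUSH -5  5 -5
NEG      5 5
ADD      10
PUSH 5   10 5
DUP      10 5 5
NEG      10 5 -5
POP      10 5
OVER     10 5 10
MUL      10 50
OVER     10 50 10
OVER     10 50 10 50
LT       10 50 1
SWAP     10 1 50
STORE 1  10 1
OVER     10 1 10
MUL      10 10
EQ       1
PUSH 24  1 24
MUL      24

24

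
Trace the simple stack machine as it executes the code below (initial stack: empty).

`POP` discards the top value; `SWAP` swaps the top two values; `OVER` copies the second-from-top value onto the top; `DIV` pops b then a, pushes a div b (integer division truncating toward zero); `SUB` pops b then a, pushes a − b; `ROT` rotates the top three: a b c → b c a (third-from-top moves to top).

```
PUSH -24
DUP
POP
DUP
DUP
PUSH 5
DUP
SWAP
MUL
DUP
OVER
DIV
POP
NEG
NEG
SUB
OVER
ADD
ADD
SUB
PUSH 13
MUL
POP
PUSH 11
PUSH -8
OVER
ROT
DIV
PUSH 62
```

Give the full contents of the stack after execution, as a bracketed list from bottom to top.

PUSH -24  [-24]
DUP       [-24, -24]
POP       [-24]
DUP       [-24, -24]
DUP       [-24, -24, -24]
PUSH 5    [-24, -24, -24, 5]
DUP       [-24, -24, -24, 5, 5]
SWAP      [-24, -24, -24, 5, 5]
MUL       [-24, -24, -24, 25]
DUP       [-24, -24, -24, 25, 25]
OVER      [-24, -24, -24, 25, 25, 25]
DIV       [-24, -24, -24, 25, 1]
POP       [-24, -24, -24, 25]
NEG       [-24, -24, -24, -25]
NEG       [-24, -24, -24, 25]
SUB       [-24, -24, -49]
OVER      [-24, -24, -49, -24]
ADD       [-24, -24, -73]
ADD       [-24, -97]
SUB       [73]
PUSH 13   [73, 13]
MUL       [949]
POP       []
PUSH 11   [11]
PUSH -8   [11, -8]
OVER      [11, -8, 11]
ROT       [-8, 11, 11]
DIV       [-8, 1]
PUSH 62   [-8, 1, 62]

[-8, 1, 62]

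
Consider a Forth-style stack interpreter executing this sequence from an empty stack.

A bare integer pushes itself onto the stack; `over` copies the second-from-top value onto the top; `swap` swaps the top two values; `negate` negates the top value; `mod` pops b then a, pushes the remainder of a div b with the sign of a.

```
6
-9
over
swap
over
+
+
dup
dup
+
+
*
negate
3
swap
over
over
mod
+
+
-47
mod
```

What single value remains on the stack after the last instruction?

6      -> [6]
-9     -> [6, -9]
over   -> [6, -9, 6]
swap   -> [6, 6, -9]
over   -> [6, 6, -9, 6]
+      -> [6, 6, -3]
+      -> [6, 3]
dup    -> [6, 3, 3]
dup    -> [6, 3, 3, 3]
+      -> [6, 3, 6]
+      -> [6, 9]
*      -> [54]
negate -> [-54]
3      -> [-54, 3]
swap   -> [3, -54]
over   -> [3, -54, 3]
over   -> [3, -54, 3, -54]
mod    -> [3, -54, 3]
+      -> [3, -51]
+      -> [-48]
-47    -> [-48, -47]
mod    -> [-1]

-1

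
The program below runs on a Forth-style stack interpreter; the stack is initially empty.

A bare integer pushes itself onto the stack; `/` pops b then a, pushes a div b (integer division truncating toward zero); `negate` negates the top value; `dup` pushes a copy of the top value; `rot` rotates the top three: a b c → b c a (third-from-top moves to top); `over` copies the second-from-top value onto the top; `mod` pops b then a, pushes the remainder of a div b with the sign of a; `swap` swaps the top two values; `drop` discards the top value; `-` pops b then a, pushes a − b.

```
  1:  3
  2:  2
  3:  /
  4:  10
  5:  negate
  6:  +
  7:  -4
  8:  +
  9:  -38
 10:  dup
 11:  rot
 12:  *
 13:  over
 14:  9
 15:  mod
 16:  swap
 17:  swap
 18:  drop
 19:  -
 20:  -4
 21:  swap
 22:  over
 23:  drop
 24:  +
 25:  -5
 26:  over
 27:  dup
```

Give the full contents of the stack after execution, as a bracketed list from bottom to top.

[-536, -5, -536, -536]

3       [3]
2       [3, 2]
/       [1]
10      [1, 10]
negate  [1, -10]
+       [-9]
-4      [-9, -4]
+       [-13]
-38     [-13, -38]
dup     [-13, -38, -38]
rot     [-38, -38, -13]
*       [-38, 494]
over    [-38, 494, -38]
9       [-38, 494, -38, 9]
mod     [-38, 494, -2]
swap    [-38, -2, 494]
swap    [-38, 494, -2]
drop    [-38, 494]
-       [-532]
-4      [-532, -4]
swap    [-4, -532]
over    [-4, -532, -4]
drop    [-4, -532]
+       [-536]
-5      [-536, -5]
over    [-536, -5, -536]
dup     [-536, -5, -536, -536]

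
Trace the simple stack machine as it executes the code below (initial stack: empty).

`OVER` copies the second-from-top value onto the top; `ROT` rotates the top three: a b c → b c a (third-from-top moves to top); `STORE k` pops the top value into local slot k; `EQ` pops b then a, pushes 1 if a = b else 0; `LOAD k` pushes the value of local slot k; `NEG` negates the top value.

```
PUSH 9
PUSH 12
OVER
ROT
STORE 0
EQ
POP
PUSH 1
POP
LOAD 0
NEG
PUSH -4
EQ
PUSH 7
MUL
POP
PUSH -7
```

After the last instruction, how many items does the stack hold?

PUSH 9  → 9
PUSH 12 → 9 12
OVER    → 9 12 9
ROT     → 12 9 9
STORE 0 → 12 9
EQ      → 0
POP     → (empty)
PUSH 1  → 1
POP     → (empty)
LOAD 0  → 9
NEG     → -9
PUSH -4 → -9 -4
EQ      → 0
PUSH 7  → 0 7
MUL     → 0
POP     → (empty)
PUSH -7 → -7

1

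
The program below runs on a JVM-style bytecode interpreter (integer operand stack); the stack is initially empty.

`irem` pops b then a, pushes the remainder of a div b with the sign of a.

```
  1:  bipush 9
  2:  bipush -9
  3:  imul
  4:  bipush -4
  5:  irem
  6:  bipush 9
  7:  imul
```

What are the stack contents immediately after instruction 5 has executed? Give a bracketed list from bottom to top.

[-1]

bipush 9  : 9
bipush -9 : 9 -9
imul      : -81
bipush -4 : -81 -4
irem      : -1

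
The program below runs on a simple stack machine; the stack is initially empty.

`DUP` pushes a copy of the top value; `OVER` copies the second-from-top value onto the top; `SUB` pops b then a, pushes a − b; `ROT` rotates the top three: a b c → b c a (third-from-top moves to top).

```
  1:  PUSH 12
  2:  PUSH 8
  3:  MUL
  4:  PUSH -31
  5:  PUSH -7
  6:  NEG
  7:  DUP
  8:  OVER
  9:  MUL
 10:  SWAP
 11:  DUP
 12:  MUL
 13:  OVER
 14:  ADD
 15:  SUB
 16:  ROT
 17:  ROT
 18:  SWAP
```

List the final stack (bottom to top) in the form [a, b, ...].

[-49, -31, 96]

PUSH 12  → [12]
PUSH 8   → [12, 8]
MUL      → [96]
PUSH -31 → [96, -31]
PUSH -7  → [96, -31, -7]
NEG      → [96, -31, 7]
DUP      → [96, -31, 7, 7]
OVER     → [96, -31, 7, 7, 7]
MUL      → [96, -31, 7, 49]
SWAP     → [96, -31, 49, 7]
DUP      → [96, -31, 49, 7, 7]
MUL      → [96, -31, 49, 49]
OVER     → [96, -31, 49, 49, 49]
ADD      → [96, -31, 49, 98]
SUB      → [96, -31, -49]
ROT      → [-31, -49, 96]
ROT      → [-49, 96, -31]
SWAP     → [-49, -31, 96]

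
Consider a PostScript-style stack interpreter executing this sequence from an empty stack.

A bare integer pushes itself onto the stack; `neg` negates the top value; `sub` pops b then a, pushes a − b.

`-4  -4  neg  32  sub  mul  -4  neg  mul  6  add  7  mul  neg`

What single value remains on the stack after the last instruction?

-4  : [-4]
-4  : [-4, -4]
neg : [-4, 4]
32  : [-4, 4, 32]
sub : [-4, -28]
mul : [112]
-4  : [112, -4]
neg : [112, 4]
mul : [448]
6   : [448, 6]
add : [454]
7   : [454, 7]
mul : [3178]
neg : [-3178]

-3178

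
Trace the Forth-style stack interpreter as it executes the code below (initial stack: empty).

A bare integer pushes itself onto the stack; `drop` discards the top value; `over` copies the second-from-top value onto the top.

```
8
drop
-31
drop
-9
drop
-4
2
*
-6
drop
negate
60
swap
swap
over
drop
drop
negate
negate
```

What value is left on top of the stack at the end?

8      -> [8]
drop   -> []
-31    -> [-31]
drop   -> []
-9     -> [-9]
drop   -> []
-4     -> [-4]
2      -> [-4, 2]
*      -> [-8]
-6     -> [-8, -6]
drop   -> [-8]
negate -> [8]
60     -> [8, 60]
swap   -> [60, 8]
swap   -> [8, 60]
over   -> [8, 60, 8]
drop   -> [8, 60]
drop   -> [8]
negate -> [-8]
negate -> [8]

8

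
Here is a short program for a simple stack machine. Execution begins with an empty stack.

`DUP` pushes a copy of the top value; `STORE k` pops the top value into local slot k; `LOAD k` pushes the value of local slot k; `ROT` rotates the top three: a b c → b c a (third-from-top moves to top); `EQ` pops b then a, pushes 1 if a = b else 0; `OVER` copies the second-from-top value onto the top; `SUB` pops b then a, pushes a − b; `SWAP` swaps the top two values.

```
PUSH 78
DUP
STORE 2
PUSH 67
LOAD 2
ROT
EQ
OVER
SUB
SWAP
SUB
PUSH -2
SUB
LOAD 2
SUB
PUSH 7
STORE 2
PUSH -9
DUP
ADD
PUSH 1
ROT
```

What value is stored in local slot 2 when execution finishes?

7

PUSH 78  78
DUP      78 78
STORE 2  78
PUSH 67  78 67
LOAD 2   78 67 78
ROT      67 78 78
EQ       67 1
OVER     67 1 67
SUB      67 -66
SWAP     -66 67
SUB      -133
PUSH -2  -133 -2
SUB      -131
LOAD 2   -131 78
SUB      -209
PUSH 7   -209 7
STORE 2  -209
PUSH -9  -209 -9
DUP      -209 -9 -9
ADD      -209 -18
PUSH 1   -209 -18 1
ROT      -18 1 -209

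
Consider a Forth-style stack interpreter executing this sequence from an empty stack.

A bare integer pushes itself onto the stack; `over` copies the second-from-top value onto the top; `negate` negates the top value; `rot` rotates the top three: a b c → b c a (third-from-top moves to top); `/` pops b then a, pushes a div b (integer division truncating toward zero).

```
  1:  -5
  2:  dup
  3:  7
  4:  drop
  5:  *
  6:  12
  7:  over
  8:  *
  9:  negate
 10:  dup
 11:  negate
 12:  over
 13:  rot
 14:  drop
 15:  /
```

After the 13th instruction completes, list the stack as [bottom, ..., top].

[25, 300, -300, -300]

-5     → [-5]
dup    → [-5, -5]
7      → [-5, -5, 7]
drop   → [-5, -5]
*      → [25]
12     → [25, 12]
over   → [25, 12, 25]
*      → [25, 300]
negate → [25, -300]
dup    → [25, -300, -300]
negate → [25, -300, 300]
over   → [25, -300, 300, -300]
rot    → [25, 300, -300, -300]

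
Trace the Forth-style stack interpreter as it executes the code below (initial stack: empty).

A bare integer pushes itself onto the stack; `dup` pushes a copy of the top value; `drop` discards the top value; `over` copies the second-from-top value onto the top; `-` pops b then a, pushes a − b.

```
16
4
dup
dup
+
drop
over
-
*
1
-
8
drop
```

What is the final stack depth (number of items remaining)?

1

16   : [16]
4    : [16, 4]
dup  : [16, 4, 4]
dup  : [16, 4, 4, 4]
+    : [16, 4, 8]
drop : [16, 4]
over : [16, 4, 16]
-    : [16, -12]
*    : [-192]
1    : [-192, 1]
-    : [-193]
8    : [-193, 8]
drop : [-193]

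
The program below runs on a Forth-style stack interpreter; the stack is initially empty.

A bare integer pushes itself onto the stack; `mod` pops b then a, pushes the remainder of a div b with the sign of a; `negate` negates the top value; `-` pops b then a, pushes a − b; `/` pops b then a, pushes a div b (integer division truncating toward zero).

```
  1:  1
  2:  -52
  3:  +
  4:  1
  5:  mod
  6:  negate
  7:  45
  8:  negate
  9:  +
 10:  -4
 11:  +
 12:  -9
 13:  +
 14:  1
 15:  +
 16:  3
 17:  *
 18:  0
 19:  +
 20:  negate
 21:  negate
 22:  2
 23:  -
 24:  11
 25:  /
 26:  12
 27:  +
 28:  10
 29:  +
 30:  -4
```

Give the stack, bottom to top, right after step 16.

[-57, 3]

1      -> 1
-52    -> 1 -52
+      -> -51
1      -> -51 1
mod    -> 0
negate -> 0
45     -> 0 45
negate -> 0 -45
+      -> -45
-4     -> -45 -4
+      -> -49
-9     -> -49 -9
+      -> -58
1      -> -58 1
+      -> -57
3      -> -57 3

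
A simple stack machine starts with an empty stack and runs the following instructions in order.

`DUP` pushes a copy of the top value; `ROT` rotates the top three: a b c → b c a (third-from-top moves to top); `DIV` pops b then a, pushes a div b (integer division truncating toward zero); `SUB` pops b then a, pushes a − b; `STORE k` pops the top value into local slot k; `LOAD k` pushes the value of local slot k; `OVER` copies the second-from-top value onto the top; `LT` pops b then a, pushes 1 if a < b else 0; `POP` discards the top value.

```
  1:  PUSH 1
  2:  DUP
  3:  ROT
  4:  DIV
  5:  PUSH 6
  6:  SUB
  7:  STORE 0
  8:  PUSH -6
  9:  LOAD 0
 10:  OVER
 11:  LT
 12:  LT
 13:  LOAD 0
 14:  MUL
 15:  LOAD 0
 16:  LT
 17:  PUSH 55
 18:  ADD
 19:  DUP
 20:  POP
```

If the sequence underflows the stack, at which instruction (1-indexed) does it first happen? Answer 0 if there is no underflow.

PUSH 1  1
DUP     1 1
ROT  — needs 3 operands, stack has 2 → underflow

3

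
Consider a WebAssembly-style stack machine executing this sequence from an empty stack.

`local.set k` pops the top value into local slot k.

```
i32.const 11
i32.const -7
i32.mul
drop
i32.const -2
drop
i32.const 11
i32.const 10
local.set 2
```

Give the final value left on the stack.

i32.const 11 → 11
i32.const -7 → 11 -7
i32.mul      → -77
drop         → (empty)
i32.const -2 → -2
drop         → (empty)
i32.const 11 → 11
i32.const 10 → 11 10
local.set 2  → 11

11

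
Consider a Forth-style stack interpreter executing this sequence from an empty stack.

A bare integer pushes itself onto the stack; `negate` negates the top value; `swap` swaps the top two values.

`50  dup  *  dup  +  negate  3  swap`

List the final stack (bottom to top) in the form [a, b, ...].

50     : 50
dup    : 50 50
*      : 2500
dup    : 2500 2500
+      : 5000
negate : -5000
3      : -5000 3
swap   : 3 -5000

[3, -5000]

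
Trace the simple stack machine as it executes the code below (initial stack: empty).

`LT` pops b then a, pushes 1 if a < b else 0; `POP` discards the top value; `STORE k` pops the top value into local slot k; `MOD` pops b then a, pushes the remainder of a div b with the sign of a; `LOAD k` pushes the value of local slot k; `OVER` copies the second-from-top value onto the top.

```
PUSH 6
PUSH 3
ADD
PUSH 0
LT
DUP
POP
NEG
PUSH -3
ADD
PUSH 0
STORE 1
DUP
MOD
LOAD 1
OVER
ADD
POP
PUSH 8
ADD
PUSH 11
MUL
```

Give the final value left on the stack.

PUSH 6  -> [6]
PUSH 3  -> [6, 3]
ADD     -> [9]
PUSH 0  -> [9, 0]
LT      -> [0]
DUP     -> [0, 0]
POP     -> [0]
NEG     -> [0]
PUSH -3 -> [0, -3]
ADD     -> [-3]
PUSH 0  -> [-3, 0]
STORE 1 -> [-3]
DUP     -> [-3, -3]
MOD     -> [0]
LOAD 1  -> [0, 0]
OVER    -> [0, 0, 0]
ADD     -> [0, 0]
POP     -> [0]
PUSH 8  -> [0, 8]
ADD     -> [8]
PUSH 11 -> [8, 11]
MUL     -> [88]

88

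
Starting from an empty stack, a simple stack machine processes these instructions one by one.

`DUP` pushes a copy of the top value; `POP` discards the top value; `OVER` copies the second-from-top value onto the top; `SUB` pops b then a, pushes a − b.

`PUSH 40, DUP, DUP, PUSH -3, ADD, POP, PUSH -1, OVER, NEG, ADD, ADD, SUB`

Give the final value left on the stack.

41

PUSH 40 -> [40]
DUP     -> [40, 40]
DUP     -> [40, 40, 40]
PUSH -3 -> [40, 40, 40, -3]
ADD     -> [40, 40, 37]
POP     -> [40, 40]
PUSH -1 -> [40, 40, -1]
OVER    -> [40, 40, -1, 40]
NEG     -> [40, 40, -1, -40]
ADD     -> [40, 40, -41]
ADD     -> [40, -1]
SUB     -> [41]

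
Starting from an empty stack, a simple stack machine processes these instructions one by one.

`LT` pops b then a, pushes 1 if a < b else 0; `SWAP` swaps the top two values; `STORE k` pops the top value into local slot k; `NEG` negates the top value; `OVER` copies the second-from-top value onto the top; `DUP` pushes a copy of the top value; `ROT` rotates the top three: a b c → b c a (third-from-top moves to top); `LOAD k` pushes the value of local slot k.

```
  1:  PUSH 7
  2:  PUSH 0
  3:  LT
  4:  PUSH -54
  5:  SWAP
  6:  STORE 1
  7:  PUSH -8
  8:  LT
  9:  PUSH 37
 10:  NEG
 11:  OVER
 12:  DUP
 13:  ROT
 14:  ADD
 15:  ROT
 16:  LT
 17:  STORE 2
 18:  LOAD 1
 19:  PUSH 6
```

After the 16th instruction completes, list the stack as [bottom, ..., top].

PUSH 7   → 7
PUSH 0   → 7 0
LT       → 0
PUSH -54 → 0 -54
SWAP     → -54 0
STORE 1  → -54
PUSH -8  → -54 -8
LT       → 1
PUSH 37  → 1 37
NEG      → 1 -37
OVER     → 1 -37 1
DUP      → 1 -37 1 1
ROT      → 1 1 1 -37
ADD      → 1 1 -36
ROT      → 1 -36 1
LT       → 1 1

[1, 1]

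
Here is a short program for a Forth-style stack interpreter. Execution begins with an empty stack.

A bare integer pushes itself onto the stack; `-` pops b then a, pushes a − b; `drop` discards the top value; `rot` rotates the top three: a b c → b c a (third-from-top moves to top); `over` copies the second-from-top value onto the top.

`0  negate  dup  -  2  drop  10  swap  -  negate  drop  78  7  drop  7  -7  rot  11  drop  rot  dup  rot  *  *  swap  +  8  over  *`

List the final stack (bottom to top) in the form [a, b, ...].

[3815, 30520]

0      : [0]
negate : [0]
dup    : [0, 0]
-      : [0]
2      : [0, 2]
drop   : [0]
10     : [0, 10]
swap   : [10, 0]
-      : [10]
negate : [-10]
drop   : []
78     : [78]
7      : [78, 7]
drop   : [78]
7      : [78, 7]
-7     : [78, 7, -7]
rot    : [7, -7, 78]
11     : [7, -7, 78, 11]
drop   : [7, -7, 78]
rot    : [-7, 78, 7]
dup    : [-7, 78, 7, 7]
rot    : [-7, 7, 7, 78]
*      : [-7, 7, 546]
*      : [-7, 3822]
swap   : [3822, -7]
+      : [3815]
8      : [3815, 8]
over   : [3815, 8, 3815]
*      : [3815, 30520]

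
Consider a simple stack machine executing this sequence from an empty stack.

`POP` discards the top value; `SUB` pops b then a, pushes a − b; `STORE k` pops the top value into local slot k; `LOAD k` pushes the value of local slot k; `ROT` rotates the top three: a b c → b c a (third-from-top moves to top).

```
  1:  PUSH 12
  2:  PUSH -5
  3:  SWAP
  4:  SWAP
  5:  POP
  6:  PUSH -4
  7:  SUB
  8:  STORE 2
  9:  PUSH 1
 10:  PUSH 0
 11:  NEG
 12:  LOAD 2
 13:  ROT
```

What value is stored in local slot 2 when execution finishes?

PUSH 12  12
PUSH -5  12 -5
SWAP     -5 12
SWAP     12 -5
POP      12
PUSH -4  12 -4
SUB      16
STORE 2  (empty)
PUSH 1   1
PUSH 0   1 0
NEG      1 0
LOAD 2   1 0 16
ROT      0 16 1

16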